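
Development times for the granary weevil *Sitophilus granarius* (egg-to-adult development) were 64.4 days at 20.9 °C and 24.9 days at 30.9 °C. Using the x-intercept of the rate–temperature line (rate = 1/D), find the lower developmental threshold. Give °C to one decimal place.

Linear rate model ⇒ the product D·(T − T_b) is constant across temperatures.
64.4·(20.9 − T_b) = 24.9·(30.9 − T_b)
T_b = (64.4·20.9 − 24.9·30.9) / (64.4 − 24.9) = 576.55 / 39.5 = 14.596 °C ≈ 14.6 °C.

14.6 °C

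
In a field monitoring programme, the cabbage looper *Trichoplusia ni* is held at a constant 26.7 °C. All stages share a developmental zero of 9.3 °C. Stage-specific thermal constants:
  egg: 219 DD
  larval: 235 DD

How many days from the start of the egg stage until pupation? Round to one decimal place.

26.1 days

Daily accumulation at 26.7 °C = 26.7 − 9.3 = 17.4 DD/day.
Total K = 219 + 235 = 454 DD.
Total duration = 454 / 17.4 = 26.092 ≈ 26.1 days.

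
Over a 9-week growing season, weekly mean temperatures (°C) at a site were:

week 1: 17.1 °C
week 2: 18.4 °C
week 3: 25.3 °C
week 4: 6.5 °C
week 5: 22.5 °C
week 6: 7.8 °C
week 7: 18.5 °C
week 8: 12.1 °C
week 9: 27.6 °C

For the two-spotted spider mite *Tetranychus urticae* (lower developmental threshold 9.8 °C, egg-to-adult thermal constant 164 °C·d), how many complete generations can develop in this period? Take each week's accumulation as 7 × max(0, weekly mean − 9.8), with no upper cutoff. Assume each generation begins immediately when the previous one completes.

3 generations

Weekly DD (7 × max(0, T̄ − 9.8)): 51.1, 60.2, 108.5, 0.0, 88.9, 0.0, 60.9, 16.1, 124.6.
Season total = 510.3 DD.
Complete generations = ⌊510.3 / 164⌋ = 3.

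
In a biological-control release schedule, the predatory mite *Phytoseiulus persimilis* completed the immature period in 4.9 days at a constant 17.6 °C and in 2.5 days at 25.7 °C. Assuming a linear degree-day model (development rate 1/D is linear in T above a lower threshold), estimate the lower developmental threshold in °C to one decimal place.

9.2 °C

Under the model K = D·(T − T_b), so D₁·(T₁ − T_b) = D₂·(T₂ − T_b).
4.9·(17.6 − T_b) = 2.5·(25.7 − T_b)
T_b = (4.9·17.6 − 2.5·25.7) / (4.9 − 2.5) = 21.99 / 2.4 = 9.163 °C ≈ 9.2 °C.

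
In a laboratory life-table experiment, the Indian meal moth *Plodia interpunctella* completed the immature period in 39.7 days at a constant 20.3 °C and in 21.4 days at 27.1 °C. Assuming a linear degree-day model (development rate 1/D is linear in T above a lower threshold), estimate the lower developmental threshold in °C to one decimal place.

12.3 °C

Equal thermal constants: D₁(T₁ − T_b) = D₂(T₂ − T_b).
39.7·(20.3 − T_b) = 21.4·(27.1 − T_b)
T_b = (39.7·20.3 − 21.4·27.1) / (39.7 − 21.4) = 225.97 / 18.3 = 12.348 °C ≈ 12.3 °C.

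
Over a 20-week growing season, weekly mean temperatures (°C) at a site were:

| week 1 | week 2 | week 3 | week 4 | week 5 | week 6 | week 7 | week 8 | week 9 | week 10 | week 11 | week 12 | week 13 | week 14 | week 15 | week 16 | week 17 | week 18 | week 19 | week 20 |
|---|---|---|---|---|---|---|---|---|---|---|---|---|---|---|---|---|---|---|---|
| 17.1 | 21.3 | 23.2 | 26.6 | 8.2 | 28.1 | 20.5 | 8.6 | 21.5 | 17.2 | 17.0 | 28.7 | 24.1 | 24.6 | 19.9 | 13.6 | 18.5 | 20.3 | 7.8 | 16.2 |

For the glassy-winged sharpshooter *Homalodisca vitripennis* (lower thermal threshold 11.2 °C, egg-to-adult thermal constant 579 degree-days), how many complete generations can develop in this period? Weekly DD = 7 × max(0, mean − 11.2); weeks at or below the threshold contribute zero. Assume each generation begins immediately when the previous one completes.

Weekly DD (7 × max(0, T̄ − 11.2)): 41.3, 70.7, 84.0, 107.8, 0.0, 118.3, 65.1, 0.0, 72.1, 42.0, 40.6, 122.5, 90.3, 93.8, 60.9, 16.8, 51.1, 63.7, 0.0, 35.0.
Season total = 1176.0 DD.
Complete generations = ⌊1176.0 / 579⌋ = 2.

2 generations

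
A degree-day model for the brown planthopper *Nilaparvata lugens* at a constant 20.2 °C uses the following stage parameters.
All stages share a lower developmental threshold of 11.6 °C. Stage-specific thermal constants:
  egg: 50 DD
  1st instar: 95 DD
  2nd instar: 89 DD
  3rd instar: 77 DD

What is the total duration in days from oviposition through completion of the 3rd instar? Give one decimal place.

36.2 days

Daily accumulation at 20.2 °C = 20.2 − 11.6 = 8.6 DD/day.
Total K = 50 + 95 + 89 + 77 = 311 DD.
Total duration = 311 / 8.6 = 36.163 ≈ 36.2 days.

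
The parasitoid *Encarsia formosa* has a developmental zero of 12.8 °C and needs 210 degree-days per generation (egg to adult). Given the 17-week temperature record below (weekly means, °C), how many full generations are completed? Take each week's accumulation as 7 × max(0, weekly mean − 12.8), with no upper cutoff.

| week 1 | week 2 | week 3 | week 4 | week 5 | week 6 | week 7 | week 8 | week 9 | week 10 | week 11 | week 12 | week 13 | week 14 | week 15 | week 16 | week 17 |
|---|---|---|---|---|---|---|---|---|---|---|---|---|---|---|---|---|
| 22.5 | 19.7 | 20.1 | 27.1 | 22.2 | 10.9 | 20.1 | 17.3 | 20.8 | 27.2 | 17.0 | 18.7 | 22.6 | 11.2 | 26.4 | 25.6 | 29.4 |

4 generations

Weekly DD (7 × max(0, T̄ − 12.8)): 67.9, 48.3, 51.1, 100.1, 65.8, 0.0, 51.1, 31.5, 56.0, 100.8, 29.4, 41.3, 68.6, 0.0, 95.2, 89.6, 116.2.
Season total = 1012.9 DD.
Complete generations = ⌊1012.9 / 210⌋ = 4.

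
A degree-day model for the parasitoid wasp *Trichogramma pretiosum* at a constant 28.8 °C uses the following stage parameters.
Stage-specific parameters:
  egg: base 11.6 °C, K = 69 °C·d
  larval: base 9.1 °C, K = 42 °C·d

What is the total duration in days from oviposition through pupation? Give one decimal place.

6.1 days

egg: 69 / (28.8 − 11.6) = 69 / 17.2 = 4.012 d.
larval: 42 / (28.8 − 9.1) = 42 / 19.7 = 2.132 d.
Sum = 6.144 ≈ 6.1 days.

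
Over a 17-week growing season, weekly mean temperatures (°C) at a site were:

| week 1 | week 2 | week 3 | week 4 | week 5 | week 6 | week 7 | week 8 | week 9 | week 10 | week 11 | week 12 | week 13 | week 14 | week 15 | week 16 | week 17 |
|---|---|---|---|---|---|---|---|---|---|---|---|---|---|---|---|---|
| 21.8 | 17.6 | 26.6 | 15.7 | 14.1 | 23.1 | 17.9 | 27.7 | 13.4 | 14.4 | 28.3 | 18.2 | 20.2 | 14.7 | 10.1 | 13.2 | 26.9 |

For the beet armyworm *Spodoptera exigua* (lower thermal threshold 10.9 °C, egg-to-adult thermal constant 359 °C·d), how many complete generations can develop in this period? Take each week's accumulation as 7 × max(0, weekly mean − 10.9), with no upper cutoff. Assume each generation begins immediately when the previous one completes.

2 generations

Weekly DD (7 × max(0, T̄ − 10.9)): 76.3, 46.9, 109.9, 33.6, 22.4, 85.4, 49.0, 117.6, 17.5, 24.5, 121.8, 51.1, 65.1, 26.6, 0.0, 16.1, 112.0.
Season total = 975.8 DD.
Complete generations = ⌊975.8 / 359⌋ = 2.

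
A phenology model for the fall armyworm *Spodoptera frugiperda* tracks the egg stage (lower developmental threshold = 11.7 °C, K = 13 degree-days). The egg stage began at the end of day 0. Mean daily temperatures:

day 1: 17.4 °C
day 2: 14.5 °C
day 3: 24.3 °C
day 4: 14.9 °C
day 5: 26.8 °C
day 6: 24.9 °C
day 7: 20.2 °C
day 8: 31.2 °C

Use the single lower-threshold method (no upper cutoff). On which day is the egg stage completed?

day 3

Daily DD above 11.7 °C: 5.7, 2.8, 12.6, 3.2, 15.1, 13.2, 8.5, 19.5.
Cumulative: 5.7, 8.5, 21.1, 24.3, 39.4, 52.6, 61.1, 80.6.
The total first reaches 13 DD on day 3.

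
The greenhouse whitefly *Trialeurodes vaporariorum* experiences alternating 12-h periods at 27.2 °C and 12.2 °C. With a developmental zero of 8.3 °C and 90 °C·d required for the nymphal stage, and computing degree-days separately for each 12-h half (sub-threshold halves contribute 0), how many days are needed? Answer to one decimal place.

Day half: max(0, 27.2 − 8.3) × 0.5 = 18.9 × 0.5 = 9.45 DD.
Night half: max(0, 12.2 − 8.3) × 0.5 = 3.9 × 0.5 = 1.95 DD.
Per 24 h: 11.40 DD/day.
Duration = 90 / 11.40 = 7.895 ≈ 7.9 days.

7.9 days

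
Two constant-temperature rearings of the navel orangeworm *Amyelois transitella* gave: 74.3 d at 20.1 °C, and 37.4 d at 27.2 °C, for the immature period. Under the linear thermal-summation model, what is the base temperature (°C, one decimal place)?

12.9 °C

Linear rate model ⇒ the product D·(T − T_b) is constant across temperatures.
74.3·(20.1 − T_b) = 37.4·(27.2 − T_b)
T_b = (74.3·20.1 − 37.4·27.2) / (74.3 − 37.4) = 476.15 / 36.9 = 12.904 °C ≈ 12.9 °C.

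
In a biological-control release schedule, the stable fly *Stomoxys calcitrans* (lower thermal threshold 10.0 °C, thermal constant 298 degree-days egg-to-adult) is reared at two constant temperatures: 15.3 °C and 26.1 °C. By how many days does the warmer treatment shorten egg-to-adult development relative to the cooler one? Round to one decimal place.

37.7 days

At 15.3 °C: 298 / (15.3 − 10.0) = 298 / 5.3 = 56.226 d.
At 26.1 °C: 298 / (26.1 − 10.0) = 298 / 16.1 = 18.509 d.
Difference = |56.226 − 18.509| = 37.717 ≈ 37.7 days.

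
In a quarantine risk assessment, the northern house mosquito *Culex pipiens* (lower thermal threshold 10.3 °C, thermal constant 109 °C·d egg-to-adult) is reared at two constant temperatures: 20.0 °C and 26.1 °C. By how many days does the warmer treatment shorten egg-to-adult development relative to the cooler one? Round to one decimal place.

At 20.0 °C: 109 / (20.0 − 10.3) = 109 / 9.7 = 11.237 d.
At 26.1 °C: 109 / (26.1 − 10.3) = 109 / 15.8 = 6.899 d.
Difference = |11.237 − 6.899| = 4.338 ≈ 4.3 days.

4.3 days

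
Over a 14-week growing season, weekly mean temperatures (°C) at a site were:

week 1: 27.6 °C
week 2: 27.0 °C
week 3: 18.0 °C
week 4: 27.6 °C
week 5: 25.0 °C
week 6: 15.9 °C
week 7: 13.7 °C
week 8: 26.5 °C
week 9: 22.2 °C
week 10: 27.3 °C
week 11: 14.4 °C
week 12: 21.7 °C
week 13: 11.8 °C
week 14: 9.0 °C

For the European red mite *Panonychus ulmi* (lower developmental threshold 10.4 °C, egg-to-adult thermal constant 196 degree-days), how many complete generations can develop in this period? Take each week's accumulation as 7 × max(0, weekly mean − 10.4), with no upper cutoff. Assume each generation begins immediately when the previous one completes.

Weekly DD (7 × max(0, T̄ − 10.4)): 120.4, 116.2, 53.2, 120.4, 102.2, 38.5, 23.1, 112.7, 82.6, 118.3, 28.0, 79.1, 9.8, 0.0.
Season total = 1004.5 DD.
Complete generations = ⌊1004.5 / 196⌋ = 5.

5 generations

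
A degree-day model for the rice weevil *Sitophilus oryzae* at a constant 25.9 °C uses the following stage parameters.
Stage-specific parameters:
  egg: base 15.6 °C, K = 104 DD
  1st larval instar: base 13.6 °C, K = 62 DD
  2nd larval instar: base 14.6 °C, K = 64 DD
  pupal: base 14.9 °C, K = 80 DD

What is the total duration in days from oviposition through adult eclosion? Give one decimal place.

28.1 days

egg: 104 / (25.9 − 15.6) = 104 / 10.3 = 10.097 d.
1st larval instar: 62 / (25.9 − 13.6) = 62 / 12.3 = 5.041 d.
2nd larval instar: 64 / (25.9 − 14.6) = 64 / 11.3 = 5.664 d.
pupal: 80 / (25.9 − 14.9) = 80 / 11.0 = 7.273 d.
Sum = 28.074 ≈ 28.1 days.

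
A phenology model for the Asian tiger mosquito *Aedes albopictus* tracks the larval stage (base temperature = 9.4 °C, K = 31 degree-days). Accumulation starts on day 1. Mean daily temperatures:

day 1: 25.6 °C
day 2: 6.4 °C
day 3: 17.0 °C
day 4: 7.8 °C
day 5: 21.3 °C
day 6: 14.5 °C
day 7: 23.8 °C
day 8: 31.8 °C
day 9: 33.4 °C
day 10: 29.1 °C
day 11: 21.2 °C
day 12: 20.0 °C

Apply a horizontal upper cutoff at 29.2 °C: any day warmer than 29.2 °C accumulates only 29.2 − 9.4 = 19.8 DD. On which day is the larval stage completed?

Daily DD above 9.4 °C (capped at 19.8): 16.2, 0.0, 7.6, 0.0, 11.9, 5.1, 14.4, 19.8, 19.8, 19.7, 11.8, 10.6.
Cumulative: 16.2, 16.2, 23.8, 23.8, 35.7, 40.8, 55.2, 75.0, 94.8, 114.5, 126.3, 136.9.
The total first reaches 31 DD on day 5.

day 5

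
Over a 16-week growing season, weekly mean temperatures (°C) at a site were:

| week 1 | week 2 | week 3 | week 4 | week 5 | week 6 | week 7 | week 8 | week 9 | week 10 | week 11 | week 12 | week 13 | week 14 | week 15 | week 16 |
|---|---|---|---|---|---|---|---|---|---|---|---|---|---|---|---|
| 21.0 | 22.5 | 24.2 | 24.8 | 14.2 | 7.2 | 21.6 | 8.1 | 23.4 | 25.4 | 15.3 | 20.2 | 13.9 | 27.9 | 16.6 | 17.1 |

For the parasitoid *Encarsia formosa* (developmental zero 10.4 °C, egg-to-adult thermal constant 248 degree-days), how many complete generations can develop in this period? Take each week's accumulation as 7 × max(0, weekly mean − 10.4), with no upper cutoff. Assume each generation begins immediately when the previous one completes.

4 generations

Weekly DD (7 × max(0, T̄ − 10.4)): 74.2, 84.7, 96.6, 100.8, 26.6, 0.0, 78.4, 0.0, 91.0, 105.0, 34.3, 68.6, 24.5, 122.5, 43.4, 46.9.
Season total = 997.5 DD.
Complete generations = ⌊997.5 / 248⌋ = 4.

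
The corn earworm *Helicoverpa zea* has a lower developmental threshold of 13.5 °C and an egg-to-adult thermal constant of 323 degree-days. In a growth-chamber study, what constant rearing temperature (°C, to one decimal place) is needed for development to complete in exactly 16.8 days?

32.7 °C

Required daily accumulation = 323 / 16.8 = 19.226 DD/day.
T = T_base + 19.226 = 13.5 + 19.226 = 32.726 ≈ 32.7 °C.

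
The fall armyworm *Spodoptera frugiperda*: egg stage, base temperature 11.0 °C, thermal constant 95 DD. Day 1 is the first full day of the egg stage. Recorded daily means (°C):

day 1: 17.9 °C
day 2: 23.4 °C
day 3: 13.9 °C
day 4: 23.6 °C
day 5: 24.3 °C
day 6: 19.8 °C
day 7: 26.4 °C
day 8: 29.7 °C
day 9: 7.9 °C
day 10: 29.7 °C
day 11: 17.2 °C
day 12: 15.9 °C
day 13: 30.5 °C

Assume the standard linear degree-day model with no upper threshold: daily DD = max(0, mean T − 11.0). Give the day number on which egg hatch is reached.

day 10

Daily DD above 11.0 °C: 6.9, 12.4, 2.9, 12.6, 13.3, 8.8, 15.4, 18.7, 0.0, 18.7, 6.2, 4.9, 19.5.
Cumulative: 6.9, 19.3, 22.2, 34.8, 48.1, 56.9, 72.3, 91.0, 91.0, 109.7, 115.9, 120.8, 140.3.
The total first reaches 95 DD on day 10.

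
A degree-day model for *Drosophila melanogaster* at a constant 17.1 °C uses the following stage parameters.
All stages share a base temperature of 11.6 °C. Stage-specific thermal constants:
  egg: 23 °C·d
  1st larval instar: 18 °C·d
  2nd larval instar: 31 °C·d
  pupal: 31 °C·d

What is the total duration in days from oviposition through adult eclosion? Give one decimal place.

18.7 days

Daily accumulation at 17.1 °C = 17.1 − 11.6 = 5.5 DD/day.
Total K = 23 + 18 + 31 + 31 = 103 DD.
Total duration = 103 / 5.5 = 18.727 ≈ 18.7 days.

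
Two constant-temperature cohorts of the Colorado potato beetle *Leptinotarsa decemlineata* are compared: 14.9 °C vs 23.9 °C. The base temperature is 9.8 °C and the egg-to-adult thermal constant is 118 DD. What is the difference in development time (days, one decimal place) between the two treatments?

At 14.9 °C: 118 / (14.9 − 9.8) = 118 / 5.1 = 23.137 d.
At 23.9 °C: 118 / (23.9 − 9.8) = 118 / 14.1 = 8.369 d.
Difference = |23.137 − 8.369| = 14.768 ≈ 14.8 days.

14.8 days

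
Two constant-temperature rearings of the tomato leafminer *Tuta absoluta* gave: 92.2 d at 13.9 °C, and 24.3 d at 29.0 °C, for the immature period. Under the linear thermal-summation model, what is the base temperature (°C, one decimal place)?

Under the model K = D·(T − T_b), so D₁·(T₁ − T_b) = D₂·(T₂ − T_b).
92.2·(13.9 − T_b) = 24.3·(29.0 − T_b)
T_b = (92.2·13.9 − 24.3·29.0) / (92.2 − 24.3) = 576.88 / 67.9 = 8.496 °C ≈ 8.5 °C.

8.5 °C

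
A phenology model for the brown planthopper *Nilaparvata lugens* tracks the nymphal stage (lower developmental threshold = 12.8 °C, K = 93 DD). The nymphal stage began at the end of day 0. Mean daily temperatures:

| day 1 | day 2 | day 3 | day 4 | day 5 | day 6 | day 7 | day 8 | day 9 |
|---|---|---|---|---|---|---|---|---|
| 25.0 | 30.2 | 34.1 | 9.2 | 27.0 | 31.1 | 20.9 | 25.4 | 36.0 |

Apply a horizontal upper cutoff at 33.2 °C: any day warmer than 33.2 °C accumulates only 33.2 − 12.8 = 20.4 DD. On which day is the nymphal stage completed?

day 8

Daily DD above 12.8 °C (capped at 20.4): 12.2, 17.4, 20.4, 0.0, 14.2, 18.3, 8.1, 12.6, 20.4.
Cumulative: 12.2, 29.6, 50.0, 50.0, 64.2, 82.5, 90.6, 103.2, 123.6.
The total first reaches 93 DD on day 8.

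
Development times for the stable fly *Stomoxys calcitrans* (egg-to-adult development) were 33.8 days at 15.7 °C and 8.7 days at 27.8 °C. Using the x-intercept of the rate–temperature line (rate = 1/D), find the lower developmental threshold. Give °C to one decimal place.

11.5 °C

Linear rate model ⇒ the product D·(T − T_b) is constant across temperatures.
33.8·(15.7 − T_b) = 8.7·(27.8 − T_b)
T_b = (33.8·15.7 − 8.7·27.8) / (33.8 − 8.7) = 288.80 / 25.1 = 11.506 °C ≈ 11.5 °C.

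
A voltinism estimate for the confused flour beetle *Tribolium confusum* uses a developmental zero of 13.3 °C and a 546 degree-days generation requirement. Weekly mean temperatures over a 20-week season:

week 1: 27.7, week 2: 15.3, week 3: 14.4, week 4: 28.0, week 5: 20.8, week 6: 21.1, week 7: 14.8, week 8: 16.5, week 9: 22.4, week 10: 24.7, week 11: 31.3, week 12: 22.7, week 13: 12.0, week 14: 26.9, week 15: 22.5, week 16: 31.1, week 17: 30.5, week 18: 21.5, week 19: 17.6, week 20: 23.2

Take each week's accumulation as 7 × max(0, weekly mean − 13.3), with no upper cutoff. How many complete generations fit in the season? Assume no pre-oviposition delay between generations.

2 generations

Weekly DD (7 × max(0, T̄ − 13.3)): 100.8, 14.0, 7.7, 102.9, 52.5, 54.6, 10.5, 22.4, 63.7, 79.8, 126.0, 65.8, 0.0, 95.2, 64.4, 124.6, 120.4, 57.4, 30.1, 69.3.
Season total = 1262.1 DD.
Complete generations = ⌊1262.1 / 546⌋ = 2.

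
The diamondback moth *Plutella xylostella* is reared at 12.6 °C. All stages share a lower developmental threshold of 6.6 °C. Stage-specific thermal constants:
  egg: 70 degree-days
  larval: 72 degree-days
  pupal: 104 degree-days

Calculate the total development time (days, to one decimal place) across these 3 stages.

Daily accumulation at 12.6 °C = 12.6 − 6.6 = 6.0 DD/day.
Total K = 70 + 72 + 104 = 246 DD.
Total duration = 246 / 6.0 = 41.000 ≈ 41.0 days.

41.0 days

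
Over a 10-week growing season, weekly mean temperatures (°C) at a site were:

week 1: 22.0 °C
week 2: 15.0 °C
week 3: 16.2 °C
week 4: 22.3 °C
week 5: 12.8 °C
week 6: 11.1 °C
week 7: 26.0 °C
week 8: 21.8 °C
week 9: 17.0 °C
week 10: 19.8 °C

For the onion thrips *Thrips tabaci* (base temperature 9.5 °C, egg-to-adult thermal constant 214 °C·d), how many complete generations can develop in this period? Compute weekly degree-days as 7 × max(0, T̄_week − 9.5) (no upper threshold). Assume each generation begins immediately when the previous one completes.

2 generations

Weekly DD (7 × max(0, T̄ − 9.5)): 87.5, 38.5, 46.9, 89.6, 23.1, 11.2, 115.5, 86.1, 52.5, 72.1.
Season total = 623.0 DD.
Complete generations = ⌊623.0 / 214⌋ = 2.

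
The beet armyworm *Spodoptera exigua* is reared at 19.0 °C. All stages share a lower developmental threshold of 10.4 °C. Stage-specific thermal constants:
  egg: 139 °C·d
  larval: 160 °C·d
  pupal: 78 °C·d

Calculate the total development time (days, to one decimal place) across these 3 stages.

43.8 days

Daily accumulation at 19.0 °C = 19.0 − 10.4 = 8.6 DD/day.
Total K = 139 + 160 + 78 = 377 DD.
Total duration = 377 / 8.6 = 43.837 ≈ 43.8 days.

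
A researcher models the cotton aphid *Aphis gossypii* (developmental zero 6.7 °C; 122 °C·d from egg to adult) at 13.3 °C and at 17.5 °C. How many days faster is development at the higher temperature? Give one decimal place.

7.2 days

At 13.3 °C: 122 / (13.3 − 6.7) = 122 / 6.6 = 18.485 d.
At 17.5 °C: 122 / (17.5 − 6.7) = 122 / 10.8 = 11.296 d.
Difference = |18.485 − 11.296| = 7.189 ≈ 7.2 days.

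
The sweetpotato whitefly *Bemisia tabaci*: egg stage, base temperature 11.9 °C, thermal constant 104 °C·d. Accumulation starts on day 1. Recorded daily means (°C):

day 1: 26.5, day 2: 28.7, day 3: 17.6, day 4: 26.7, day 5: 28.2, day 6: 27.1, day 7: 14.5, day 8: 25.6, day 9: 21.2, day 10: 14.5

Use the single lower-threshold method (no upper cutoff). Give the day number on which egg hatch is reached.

day 9

Daily DD above 11.9 °C: 14.6, 16.8, 5.7, 14.8, 16.3, 15.2, 2.6, 13.7, 9.3, 2.6.
Cumulative: 14.6, 31.4, 37.1, 51.9, 68.2, 83.4, 86.0, 99.7, 109.0, 111.6.
The total first reaches 104 DD on day 9.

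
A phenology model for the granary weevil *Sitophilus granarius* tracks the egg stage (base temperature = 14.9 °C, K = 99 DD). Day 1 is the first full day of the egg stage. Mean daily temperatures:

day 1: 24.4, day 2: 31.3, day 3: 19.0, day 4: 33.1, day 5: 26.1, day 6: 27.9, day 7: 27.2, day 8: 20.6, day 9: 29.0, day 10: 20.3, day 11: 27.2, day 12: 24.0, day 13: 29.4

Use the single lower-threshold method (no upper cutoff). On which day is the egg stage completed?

day 9

Daily DD above 14.9 °C: 9.5, 16.4, 4.1, 18.2, 11.2, 13.0, 12.3, 5.7, 14.1, 5.4, 12.3, 9.1, 14.5.
Cumulative: 9.5, 25.9, 30.0, 48.2, 59.4, 72.4, 84.7, 90.4, 104.5, 109.9, 122.2, 131.3, 145.8.
The total first reaches 99 DD on day 9.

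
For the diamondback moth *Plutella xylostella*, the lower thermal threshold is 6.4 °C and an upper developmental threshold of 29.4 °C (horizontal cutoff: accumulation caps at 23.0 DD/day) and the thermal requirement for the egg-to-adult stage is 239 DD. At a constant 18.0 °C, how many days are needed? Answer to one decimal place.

20.6 days

Daily accumulation = 18.0 − 6.4 = 11.6 DD/day.
Duration = 239 / 11.6 = 20.603 ≈ 20.6 days.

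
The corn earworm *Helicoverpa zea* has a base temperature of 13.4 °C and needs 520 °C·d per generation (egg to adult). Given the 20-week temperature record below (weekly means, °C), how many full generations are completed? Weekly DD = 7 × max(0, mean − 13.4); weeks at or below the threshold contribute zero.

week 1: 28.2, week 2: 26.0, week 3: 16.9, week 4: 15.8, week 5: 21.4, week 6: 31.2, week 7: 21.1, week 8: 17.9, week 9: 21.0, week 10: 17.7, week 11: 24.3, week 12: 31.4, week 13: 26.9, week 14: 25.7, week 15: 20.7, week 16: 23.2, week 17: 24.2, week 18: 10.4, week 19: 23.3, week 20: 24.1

Weekly DD (7 × max(0, T̄ − 13.4)): 103.6, 88.2, 24.5, 16.8, 56.0, 124.6, 53.9, 31.5, 53.2, 30.1, 76.3, 126.0, 94.5, 86.1, 51.1, 68.6, 75.6, 0.0, 69.3, 74.9.
Season total = 1304.8 DD.
Complete generations = ⌊1304.8 / 520⌋ = 2.

2 generations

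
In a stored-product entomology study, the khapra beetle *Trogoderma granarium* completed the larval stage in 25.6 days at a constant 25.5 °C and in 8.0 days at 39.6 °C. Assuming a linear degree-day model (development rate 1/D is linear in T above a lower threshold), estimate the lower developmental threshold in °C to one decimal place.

Equal thermal constants: D₁(T₁ − T_b) = D₂(T₂ − T_b).
25.6·(25.5 − T_b) = 8.0·(39.6 − T_b)
T_b = (25.6·25.5 − 8.0·39.6) / (25.6 − 8.0) = 336.00 / 17.6 = 19.091 °C ≈ 19.1 °C.

19.1 °C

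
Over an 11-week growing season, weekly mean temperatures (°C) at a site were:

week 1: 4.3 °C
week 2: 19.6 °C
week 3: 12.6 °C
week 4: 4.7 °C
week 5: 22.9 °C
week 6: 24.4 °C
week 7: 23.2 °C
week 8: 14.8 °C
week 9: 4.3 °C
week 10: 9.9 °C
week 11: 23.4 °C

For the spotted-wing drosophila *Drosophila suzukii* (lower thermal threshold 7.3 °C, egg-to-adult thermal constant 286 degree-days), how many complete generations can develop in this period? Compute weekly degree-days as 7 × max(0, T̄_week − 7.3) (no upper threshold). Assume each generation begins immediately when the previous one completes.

2 generations

Weekly DD (7 × max(0, T̄ − 7.3)): 0.0, 86.1, 37.1, 0.0, 109.2, 119.7, 111.3, 52.5, 0.0, 18.2, 112.7.
Season total = 646.8 DD.
Complete generations = ⌊646.8 / 286⌋ = 2.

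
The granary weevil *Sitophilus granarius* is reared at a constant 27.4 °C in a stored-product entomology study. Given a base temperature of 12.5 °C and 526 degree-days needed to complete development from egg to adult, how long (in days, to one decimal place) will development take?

Daily accumulation = 27.4 − 12.5 = 14.9 DD/day.
Duration = 526 / 14.9 = 35.302 ≈ 35.3 days.

35.3 days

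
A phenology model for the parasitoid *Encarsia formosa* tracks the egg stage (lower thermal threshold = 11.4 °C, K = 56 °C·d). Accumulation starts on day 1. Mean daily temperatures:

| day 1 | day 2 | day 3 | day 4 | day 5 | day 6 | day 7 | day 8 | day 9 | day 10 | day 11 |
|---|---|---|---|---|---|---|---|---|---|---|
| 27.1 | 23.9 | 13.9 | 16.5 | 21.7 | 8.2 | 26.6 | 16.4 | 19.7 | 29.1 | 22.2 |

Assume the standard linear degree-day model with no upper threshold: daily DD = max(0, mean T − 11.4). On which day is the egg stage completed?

day 7

Daily DD above 11.4 °C: 15.7, 12.5, 2.5, 5.1, 10.3, 0.0, 15.2, 5.0, 8.3, 17.7, 10.8.
Cumulative: 15.7, 28.2, 30.7, 35.8, 46.1, 46.1, 61.3, 66.3, 74.6, 92.3, 103.1.
The total first reaches 56 DD on day 7.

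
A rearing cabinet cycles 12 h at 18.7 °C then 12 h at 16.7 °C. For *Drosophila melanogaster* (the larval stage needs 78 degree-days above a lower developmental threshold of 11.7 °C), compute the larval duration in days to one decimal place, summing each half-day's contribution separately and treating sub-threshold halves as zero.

13.0 days

Day half: max(0, 18.7 − 11.7) × 0.5 = 7.0 × 0.5 = 3.50 DD.
Night half: max(0, 16.7 − 11.7) × 0.5 = 5.0 × 0.5 = 2.50 DD.
Per 24 h: 6.00 DD/day.
Duration = 78 / 6.00 = 13.000 ≈ 13.0 days.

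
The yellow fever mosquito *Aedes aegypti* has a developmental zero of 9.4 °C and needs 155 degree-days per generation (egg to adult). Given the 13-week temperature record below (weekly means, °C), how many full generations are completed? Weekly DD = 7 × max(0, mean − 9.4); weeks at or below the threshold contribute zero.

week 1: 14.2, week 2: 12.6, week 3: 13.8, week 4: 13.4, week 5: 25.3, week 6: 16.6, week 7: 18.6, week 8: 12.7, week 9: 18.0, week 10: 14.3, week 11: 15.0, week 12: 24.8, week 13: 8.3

Weekly DD (7 × max(0, T̄ − 9.4)): 33.6, 22.4, 30.8, 28.0, 111.3, 50.4, 64.4, 23.1, 60.2, 34.3, 39.2, 107.8, 0.0.
Season total = 605.5 DD.
Complete generations = ⌊605.5 / 155⌋ = 3.

3 generations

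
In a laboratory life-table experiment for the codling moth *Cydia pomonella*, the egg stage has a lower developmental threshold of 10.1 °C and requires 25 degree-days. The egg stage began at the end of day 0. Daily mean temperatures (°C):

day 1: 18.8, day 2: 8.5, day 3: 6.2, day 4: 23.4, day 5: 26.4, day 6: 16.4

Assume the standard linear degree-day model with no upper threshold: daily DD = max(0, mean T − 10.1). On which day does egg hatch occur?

Daily DD above 10.1 °C: 8.7, 0.0, 0.0, 13.3, 16.3, 6.3.
Cumulative: 8.7, 8.7, 8.7, 22.0, 38.3, 44.6.
The total first reaches 25 DD on day 5.

day 5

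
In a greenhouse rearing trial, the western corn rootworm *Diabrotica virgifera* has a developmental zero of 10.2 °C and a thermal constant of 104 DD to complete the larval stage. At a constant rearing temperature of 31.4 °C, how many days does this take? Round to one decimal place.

4.9 days

Daily accumulation = 31.4 − 10.2 = 21.2 DD/day.
Duration = 104 / 21.2 = 4.906 ≈ 4.9 days.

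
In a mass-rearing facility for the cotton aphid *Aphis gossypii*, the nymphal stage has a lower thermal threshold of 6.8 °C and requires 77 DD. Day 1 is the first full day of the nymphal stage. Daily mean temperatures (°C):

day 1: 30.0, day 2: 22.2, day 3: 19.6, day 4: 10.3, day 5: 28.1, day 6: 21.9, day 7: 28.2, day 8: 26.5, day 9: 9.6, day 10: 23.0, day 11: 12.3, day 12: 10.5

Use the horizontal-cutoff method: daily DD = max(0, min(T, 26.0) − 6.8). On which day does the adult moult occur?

day 6

Daily DD above 6.8 °C (capped at 19.2): 19.2, 15.4, 12.8, 3.5, 19.2, 15.1, 19.2, 19.2, 2.8, 16.2, 5.5, 3.7.
Cumulative: 19.2, 34.6, 47.4, 50.9, 70.1, 85.2, 104.4, 123.6, 126.4, 142.6, 148.1, 151.8.
The total first reaches 77 DD on day 6.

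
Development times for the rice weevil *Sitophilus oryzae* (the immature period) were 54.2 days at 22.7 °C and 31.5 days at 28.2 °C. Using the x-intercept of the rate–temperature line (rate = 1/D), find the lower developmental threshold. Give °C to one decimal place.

Equal thermal constants: D₁(T₁ − T_b) = D₂(T₂ − T_b).
54.2·(22.7 − T_b) = 31.5·(28.2 − T_b)
T_b = (54.2·22.7 − 31.5·28.2) / (54.2 − 31.5) = 342.04 / 22.7 = 15.068 °C ≈ 15.1 °C.

15.1 °C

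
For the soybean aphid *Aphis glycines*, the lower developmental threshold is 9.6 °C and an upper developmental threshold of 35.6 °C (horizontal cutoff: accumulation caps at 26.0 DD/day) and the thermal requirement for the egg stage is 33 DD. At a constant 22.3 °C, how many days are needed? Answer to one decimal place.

2.6 days

Daily accumulation = 22.3 − 9.6 = 12.7 DD/day.
Duration = 33 / 12.7 = 2.598 ≈ 2.6 days.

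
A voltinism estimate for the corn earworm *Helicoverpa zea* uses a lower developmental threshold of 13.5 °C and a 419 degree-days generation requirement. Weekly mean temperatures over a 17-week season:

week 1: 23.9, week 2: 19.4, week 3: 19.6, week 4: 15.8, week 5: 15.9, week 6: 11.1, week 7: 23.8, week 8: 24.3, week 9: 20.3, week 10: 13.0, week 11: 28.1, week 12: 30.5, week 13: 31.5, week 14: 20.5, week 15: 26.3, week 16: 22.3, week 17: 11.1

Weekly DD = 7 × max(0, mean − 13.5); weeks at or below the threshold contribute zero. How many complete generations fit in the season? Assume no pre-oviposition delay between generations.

Weekly DD (7 × max(0, T̄ − 13.5)): 72.8, 41.3, 42.7, 16.1, 16.8, 0.0, 72.1, 75.6, 47.6, 0.0, 102.2, 119.0, 126.0, 49.0, 89.6, 61.6, 0.0.
Season total = 932.4 DD.
Complete generations = ⌊932.4 / 419⌋ = 2.

2 generations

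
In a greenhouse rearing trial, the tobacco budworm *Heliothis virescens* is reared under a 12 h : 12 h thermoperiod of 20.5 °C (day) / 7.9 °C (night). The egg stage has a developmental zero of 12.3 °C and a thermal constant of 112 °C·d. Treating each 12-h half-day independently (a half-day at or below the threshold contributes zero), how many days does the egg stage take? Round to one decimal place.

Day half: max(0, 20.5 − 12.3) × 0.5 = 8.2 × 0.5 = 4.10 DD.
Night half: max(0, 7.9 − 12.3) × 0.5 = 0.0 × 0.5 = 0.00 DD.
Per 24 h: 4.10 DD/day.
Duration = 112 / 4.10 = 27.317 ≈ 27.3 days.

27.3 days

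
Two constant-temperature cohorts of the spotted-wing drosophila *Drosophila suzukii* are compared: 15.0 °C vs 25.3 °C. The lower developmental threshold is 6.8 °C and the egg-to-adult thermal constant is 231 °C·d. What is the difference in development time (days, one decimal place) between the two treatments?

At 15.0 °C: 231 / (15.0 − 6.8) = 231 / 8.2 = 28.171 d.
At 25.3 °C: 231 / (25.3 − 6.8) = 231 / 18.5 = 12.486 d.
Difference = |28.171 − 12.486| = 15.684 ≈ 15.7 days.

15.7 days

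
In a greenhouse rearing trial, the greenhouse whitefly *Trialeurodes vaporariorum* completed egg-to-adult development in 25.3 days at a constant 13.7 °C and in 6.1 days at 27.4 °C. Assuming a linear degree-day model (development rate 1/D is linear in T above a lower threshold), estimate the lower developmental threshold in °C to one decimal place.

9.3 °C

Equal thermal constants: D₁(T₁ − T_b) = D₂(T₂ − T_b).
25.3·(13.7 − T_b) = 6.1·(27.4 − T_b)
T_b = (25.3·13.7 − 6.1·27.4) / (25.3 − 6.1) = 179.47 / 19.2 = 9.347 °C ≈ 9.3 °C.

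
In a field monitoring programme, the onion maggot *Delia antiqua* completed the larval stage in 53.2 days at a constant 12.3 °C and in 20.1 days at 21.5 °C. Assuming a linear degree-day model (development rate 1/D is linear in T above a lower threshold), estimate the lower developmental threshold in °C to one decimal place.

6.7 °C

Equal thermal constants: D₁(T₁ − T_b) = D₂(T₂ − T_b).
53.2·(12.3 − T_b) = 20.1·(21.5 − T_b)
T_b = (53.2·12.3 − 20.1·21.5) / (53.2 − 20.1) = 222.21 / 33.1 = 6.713 °C ≈ 6.7 °C.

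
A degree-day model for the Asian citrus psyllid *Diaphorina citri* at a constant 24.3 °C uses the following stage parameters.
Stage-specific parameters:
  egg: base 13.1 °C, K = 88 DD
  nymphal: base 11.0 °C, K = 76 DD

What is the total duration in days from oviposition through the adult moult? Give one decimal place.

13.6 days

egg: 88 / (24.3 − 13.1) = 88 / 11.2 = 7.857 d.
nymphal: 76 / (24.3 − 11.0) = 76 / 13.3 = 5.714 d.
Sum = 13.571 ≈ 13.6 days.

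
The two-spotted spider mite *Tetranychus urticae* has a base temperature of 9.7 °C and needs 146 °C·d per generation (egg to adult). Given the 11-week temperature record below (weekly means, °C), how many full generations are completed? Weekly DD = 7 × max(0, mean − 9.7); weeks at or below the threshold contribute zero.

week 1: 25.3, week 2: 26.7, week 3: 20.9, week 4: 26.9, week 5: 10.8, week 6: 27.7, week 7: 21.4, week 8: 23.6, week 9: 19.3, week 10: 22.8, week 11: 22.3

Weekly DD (7 × max(0, T̄ − 9.7)): 109.2, 119.0, 78.4, 120.4, 7.7, 126.0, 81.9, 97.3, 67.2, 91.7, 88.2.
Season total = 987.0 DD.
Complete generations = ⌊987.0 / 146⌋ = 6.

6 generations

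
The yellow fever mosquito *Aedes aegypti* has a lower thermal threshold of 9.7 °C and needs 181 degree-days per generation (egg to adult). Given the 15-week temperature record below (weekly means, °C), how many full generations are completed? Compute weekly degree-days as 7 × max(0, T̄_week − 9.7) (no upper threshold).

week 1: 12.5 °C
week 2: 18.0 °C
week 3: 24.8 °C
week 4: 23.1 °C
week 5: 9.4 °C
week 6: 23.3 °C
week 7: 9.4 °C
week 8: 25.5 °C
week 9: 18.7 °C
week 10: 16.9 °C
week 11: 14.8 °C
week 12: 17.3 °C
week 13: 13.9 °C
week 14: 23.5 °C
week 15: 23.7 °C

5 generations

Weekly DD (7 × max(0, T̄ − 9.7)): 19.6, 58.1, 105.7, 93.8, 0.0, 95.2, 0.0, 110.6, 63.0, 50.4, 35.7, 53.2, 29.4, 96.6, 98.0.
Season total = 909.3 DD.
Complete generations = ⌊909.3 / 181⌋ = 5.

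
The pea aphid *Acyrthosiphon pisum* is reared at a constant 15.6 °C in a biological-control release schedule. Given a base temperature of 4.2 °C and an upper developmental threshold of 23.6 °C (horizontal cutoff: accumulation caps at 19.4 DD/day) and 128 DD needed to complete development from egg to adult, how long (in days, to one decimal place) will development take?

Daily accumulation = 15.6 − 4.2 = 11.4 DD/day.
Duration = 128 / 11.4 = 11.228 ≈ 11.2 days.

11.2 days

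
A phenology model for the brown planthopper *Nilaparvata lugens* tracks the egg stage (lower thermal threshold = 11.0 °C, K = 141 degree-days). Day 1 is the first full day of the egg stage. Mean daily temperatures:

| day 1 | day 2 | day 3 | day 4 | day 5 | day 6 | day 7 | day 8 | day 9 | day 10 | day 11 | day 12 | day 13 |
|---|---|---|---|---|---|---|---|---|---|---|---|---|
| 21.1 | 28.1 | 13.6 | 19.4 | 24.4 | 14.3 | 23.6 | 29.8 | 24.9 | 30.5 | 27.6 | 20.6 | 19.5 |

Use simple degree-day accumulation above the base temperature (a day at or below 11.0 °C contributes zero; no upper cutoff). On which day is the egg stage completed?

day 12

Daily DD above 11.0 °C: 10.1, 17.1, 2.6, 8.4, 13.4, 3.3, 12.6, 18.8, 13.9, 19.5, 16.6, 9.6, 8.5.
Cumulative: 10.1, 27.2, 29.8, 38.2, 51.6, 54.9, 67.5, 86.3, 100.2, 119.7, 136.3, 145.9, 154.4.
The total first reaches 141 DD on day 12.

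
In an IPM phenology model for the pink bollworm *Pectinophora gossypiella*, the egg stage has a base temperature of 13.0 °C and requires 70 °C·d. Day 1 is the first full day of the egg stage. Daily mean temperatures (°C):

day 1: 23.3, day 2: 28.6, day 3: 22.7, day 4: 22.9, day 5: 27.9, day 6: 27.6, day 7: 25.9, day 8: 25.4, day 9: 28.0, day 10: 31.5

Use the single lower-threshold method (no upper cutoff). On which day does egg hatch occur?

Daily DD above 13.0 °C: 10.3, 15.6, 9.7, 9.9, 14.9, 14.6, 12.9, 12.4, 15.0, 18.5.
Cumulative: 10.3, 25.9, 35.6, 45.5, 60.4, 75.0, 87.9, 100.3, 115.3, 133.8.
The total first reaches 70 DD on day 6.

day 6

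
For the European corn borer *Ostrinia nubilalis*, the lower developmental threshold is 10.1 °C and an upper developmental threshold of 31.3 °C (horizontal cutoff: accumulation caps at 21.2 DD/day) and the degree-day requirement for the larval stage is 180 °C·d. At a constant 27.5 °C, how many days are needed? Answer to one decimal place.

Daily accumulation = 27.5 − 10.1 = 17.4 DD/day.
Duration = 180 / 17.4 = 10.345 ≈ 10.3 days.

10.3 days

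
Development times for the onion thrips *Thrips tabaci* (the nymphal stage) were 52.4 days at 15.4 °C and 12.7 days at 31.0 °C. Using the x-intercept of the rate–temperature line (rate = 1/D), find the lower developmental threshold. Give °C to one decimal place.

10.4 °C

Linear rate model ⇒ the product D·(T − T_b) is constant across temperatures.
52.4·(15.4 − T_b) = 12.7·(31.0 − T_b)
T_b = (52.4·15.4 − 12.7·31.0) / (52.4 − 12.7) = 413.26 / 39.7 = 10.410 °C ≈ 10.4 °C.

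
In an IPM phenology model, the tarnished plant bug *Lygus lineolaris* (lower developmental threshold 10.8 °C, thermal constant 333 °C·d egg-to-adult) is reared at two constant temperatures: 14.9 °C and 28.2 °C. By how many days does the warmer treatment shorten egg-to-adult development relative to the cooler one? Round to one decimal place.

At 14.9 °C: 333 / (14.9 − 10.8) = 333 / 4.1 = 81.220 d.
At 28.2 °C: 333 / (28.2 − 10.8) = 333 / 17.4 = 19.138 d.
Difference = |81.220 − 19.138| = 62.082 ≈ 62.1 days.

62.1 days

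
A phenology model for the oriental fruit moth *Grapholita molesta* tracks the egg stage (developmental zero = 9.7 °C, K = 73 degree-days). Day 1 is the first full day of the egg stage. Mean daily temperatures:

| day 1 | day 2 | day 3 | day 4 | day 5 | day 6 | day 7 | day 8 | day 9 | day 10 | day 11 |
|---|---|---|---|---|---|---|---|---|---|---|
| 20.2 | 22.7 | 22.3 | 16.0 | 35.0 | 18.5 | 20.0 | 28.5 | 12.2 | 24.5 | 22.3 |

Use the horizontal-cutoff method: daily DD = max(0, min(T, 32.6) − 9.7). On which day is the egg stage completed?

Daily DD above 9.7 °C (capped at 22.9): 10.5, 13.0, 12.6, 6.3, 22.9, 8.8, 10.3, 18.8, 2.5, 14.8, 12.6.
Cumulative: 10.5, 23.5, 36.1, 42.4, 65.3, 74.1, 84.4, 103.2, 105.7, 120.5, 133.1.
The total first reaches 73 DD on day 6.

day 6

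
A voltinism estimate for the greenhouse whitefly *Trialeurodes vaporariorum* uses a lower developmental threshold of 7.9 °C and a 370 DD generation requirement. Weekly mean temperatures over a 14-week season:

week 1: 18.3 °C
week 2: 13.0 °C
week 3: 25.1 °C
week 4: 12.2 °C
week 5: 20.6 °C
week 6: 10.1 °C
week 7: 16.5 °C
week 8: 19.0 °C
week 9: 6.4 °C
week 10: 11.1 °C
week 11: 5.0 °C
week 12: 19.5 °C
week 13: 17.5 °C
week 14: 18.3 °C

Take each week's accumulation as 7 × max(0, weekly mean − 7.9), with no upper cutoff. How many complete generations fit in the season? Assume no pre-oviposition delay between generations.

Weekly DD (7 × max(0, T̄ − 7.9)): 72.8, 35.7, 120.4, 30.1, 88.9, 15.4, 60.2, 77.7, 0.0, 22.4, 0.0, 81.2, 67.2, 72.8.
Season total = 744.8 DD.
Complete generations = ⌊744.8 / 370⌋ = 2.

2 generations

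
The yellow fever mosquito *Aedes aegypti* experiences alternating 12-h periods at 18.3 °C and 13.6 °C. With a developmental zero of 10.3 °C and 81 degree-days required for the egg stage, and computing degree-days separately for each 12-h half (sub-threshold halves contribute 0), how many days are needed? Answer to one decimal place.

Day half: max(0, 18.3 − 10.3) × 0.5 = 8.0 × 0.5 = 4.00 DD.
Night half: max(0, 13.6 − 10.3) × 0.5 = 3.3 × 0.5 = 1.65 DD.
Per 24 h: 5.65 DD/day.
Duration = 81 / 5.65 = 14.336 ≈ 14.3 days.

14.3 days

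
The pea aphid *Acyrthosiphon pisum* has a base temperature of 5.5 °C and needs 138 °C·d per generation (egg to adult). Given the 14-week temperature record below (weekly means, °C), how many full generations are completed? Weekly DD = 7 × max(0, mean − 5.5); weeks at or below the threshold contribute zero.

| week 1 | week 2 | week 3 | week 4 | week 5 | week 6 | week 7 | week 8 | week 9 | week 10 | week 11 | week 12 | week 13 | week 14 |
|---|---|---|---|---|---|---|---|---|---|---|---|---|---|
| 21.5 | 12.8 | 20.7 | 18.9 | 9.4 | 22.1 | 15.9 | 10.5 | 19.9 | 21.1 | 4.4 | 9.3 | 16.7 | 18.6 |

7 generations

Weekly DD (7 × max(0, T̄ − 5.5)): 112.0, 51.1, 106.4, 93.8, 27.3, 116.2, 72.8, 35.0, 100.8, 109.2, 0.0, 26.6, 78.4, 91.7.
Season total = 1021.3 DD.
Complete generations = ⌊1021.3 / 138⌋ = 7.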